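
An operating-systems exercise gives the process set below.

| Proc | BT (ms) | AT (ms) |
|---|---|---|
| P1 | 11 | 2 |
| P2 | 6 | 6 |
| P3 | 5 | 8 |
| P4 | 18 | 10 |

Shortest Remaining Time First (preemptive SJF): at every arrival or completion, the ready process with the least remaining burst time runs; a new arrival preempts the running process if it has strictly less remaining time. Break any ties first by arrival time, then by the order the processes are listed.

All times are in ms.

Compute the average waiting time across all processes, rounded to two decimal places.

7.25

Gantt: | idle 0-2 | P1 2-6 | P2 6-12 | P3 12-17 | P1 17-24 | P4 24-42 |
Completion: P1=24  P2=12  P3=17  P4=42
Waiting times: P1=11, P2=0, P3=4, P4=14
Average waiting = (11+0+4+14) / 4 = 29/4 = 7.25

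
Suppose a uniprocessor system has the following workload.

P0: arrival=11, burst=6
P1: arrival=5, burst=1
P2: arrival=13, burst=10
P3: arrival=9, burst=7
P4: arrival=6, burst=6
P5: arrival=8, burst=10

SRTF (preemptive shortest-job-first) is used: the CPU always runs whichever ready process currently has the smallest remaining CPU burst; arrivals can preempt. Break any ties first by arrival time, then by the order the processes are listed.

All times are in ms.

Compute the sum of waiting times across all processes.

49

Timeline: | idle 0-5 | P1 5-6 | P4 6-12 | P0 12-18 | P3 18-25 | P5 25-35 | P2 35-45 |
Completion: P0=18  P1=6  P2=45  P3=25  P4=12  P5=35
Waiting = turnaround − burst: P0=1, P1=0, P2=22, P3=9, P4=0, P5=17
Total waiting = 1 + 0 + 22 + 9 + 0 + 17 = 49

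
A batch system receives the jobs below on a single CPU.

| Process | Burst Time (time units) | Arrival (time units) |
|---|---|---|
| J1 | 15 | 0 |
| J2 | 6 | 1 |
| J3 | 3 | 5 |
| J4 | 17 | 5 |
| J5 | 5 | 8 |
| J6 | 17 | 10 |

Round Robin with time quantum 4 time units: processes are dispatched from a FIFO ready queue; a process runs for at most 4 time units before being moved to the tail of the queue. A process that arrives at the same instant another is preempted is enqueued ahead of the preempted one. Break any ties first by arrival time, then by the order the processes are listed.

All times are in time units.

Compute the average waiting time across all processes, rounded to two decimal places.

26.00

Gantt: | J1 0-4 | J2 4-8 | J1 8-12 | J3 12-15 | J4 15-19 | J5 19-23 | J2 23-25 | J6 25-29 | J1 29-33 | J4 33-37 | J5 37-38 | J6 38-42 | J1 42-45 | J4 45-49 | J6 49-53 | J4 53-57 | J6 57-61 | J4 61-62 | J6 62-63 |
Completion: J1=45  J2=25  J3=15  J4=62  J5=38  J6=63
Waiting times: J1=30, J2=18, J3=7, J4=40, J5=25, J6=36
Average waiting = (30+18+7+40+25+36) / 6 = 156/6 = 26.00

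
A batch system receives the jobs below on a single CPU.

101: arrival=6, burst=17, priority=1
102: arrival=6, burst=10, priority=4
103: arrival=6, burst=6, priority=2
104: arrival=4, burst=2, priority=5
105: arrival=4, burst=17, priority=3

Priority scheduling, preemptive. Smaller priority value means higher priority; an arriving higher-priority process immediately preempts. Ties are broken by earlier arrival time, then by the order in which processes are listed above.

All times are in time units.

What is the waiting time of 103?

17

Gantt: | idle 0-4 | 105 4-6 | 101 6-23 | 103 23-29 | 105 29-44 | 102 44-54 | 104 54-56 |
Completion: 101=23  102=54  103=29  104=56  105=44
Waiting(103) = turnaround − burst = 23 − 6 = 17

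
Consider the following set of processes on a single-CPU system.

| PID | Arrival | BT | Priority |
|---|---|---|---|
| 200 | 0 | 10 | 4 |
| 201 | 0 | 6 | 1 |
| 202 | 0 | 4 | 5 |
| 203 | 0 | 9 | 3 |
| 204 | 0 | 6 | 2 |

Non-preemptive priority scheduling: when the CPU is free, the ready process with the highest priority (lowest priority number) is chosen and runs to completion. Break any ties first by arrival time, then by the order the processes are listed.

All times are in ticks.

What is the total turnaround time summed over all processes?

Schedule: | 201 0-6 | 204 6-12 | 203 12-21 | 200 21-31 | 202 31-35 |
Completion: 200=31  201=6  202=35  203=21  204=12
Turnaround (C−A): 200=31  201=6  202=35  203=21  204=12
Turnaround = completion − arrival: 200=31, 201=6, 202=35, 203=21, 204=12
Total turnaround = 31 + 6 + 35 + 21 + 12 = 105

105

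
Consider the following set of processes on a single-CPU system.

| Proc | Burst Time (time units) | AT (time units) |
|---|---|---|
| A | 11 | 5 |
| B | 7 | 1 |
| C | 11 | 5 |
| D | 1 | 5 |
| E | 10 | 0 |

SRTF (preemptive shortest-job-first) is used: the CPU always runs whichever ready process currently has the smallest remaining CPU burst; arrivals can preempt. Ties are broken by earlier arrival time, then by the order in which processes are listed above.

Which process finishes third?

Timeline: | E 0-1 | B 1-5 | D 5-6 | B 6-9 | E 9-18 | A 18-29 | C 29-40 |
Completion: A=29  B=9  C=40  D=6  E=18
Finish order: D → B → E → A → C

E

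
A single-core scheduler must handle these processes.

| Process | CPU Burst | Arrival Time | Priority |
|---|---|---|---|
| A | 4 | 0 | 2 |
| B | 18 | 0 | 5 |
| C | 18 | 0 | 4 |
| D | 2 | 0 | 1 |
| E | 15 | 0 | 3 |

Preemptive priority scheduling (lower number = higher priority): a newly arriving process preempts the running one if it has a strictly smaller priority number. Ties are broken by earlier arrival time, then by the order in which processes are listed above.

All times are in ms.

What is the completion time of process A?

Timeline: | D 0-2 | A 2-6 | E 6-21 | C 21-39 | B 39-57 |
Completion: A=6  B=57  C=39  D=2  E=21

6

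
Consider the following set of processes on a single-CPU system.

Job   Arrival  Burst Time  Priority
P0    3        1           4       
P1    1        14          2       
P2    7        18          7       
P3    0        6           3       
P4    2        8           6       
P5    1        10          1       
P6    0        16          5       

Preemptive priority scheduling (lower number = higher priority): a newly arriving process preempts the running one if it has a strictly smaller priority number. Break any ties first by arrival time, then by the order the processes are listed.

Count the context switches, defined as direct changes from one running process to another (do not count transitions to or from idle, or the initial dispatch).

Schedule: | P3 0-1 | P5 1-11 | P1 11-25 | P3 25-30 | P0 30-31 | P6 31-47 | P4 47-55 | P2 55-73 |
Completion: P0=31  P1=25  P2=73  P3=30  P4=55  P5=11  P6=47

7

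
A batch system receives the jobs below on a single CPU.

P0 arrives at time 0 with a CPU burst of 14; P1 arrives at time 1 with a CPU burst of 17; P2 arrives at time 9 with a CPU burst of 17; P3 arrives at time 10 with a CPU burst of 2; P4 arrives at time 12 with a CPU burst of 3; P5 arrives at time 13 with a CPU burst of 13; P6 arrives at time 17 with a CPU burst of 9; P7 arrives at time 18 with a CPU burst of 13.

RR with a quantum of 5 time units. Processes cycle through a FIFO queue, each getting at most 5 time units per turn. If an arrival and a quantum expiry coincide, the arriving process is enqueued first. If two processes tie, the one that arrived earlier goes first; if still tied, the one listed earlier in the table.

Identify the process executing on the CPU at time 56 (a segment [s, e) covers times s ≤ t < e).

Timeline: | P0 0-5 | P1 5-10 | P0 10-15 | P2 15-20 | P3 20-22 | P1 22-27 | P4 27-30 | P5 30-35 | P0 35-39 | P6 39-44 | P7 44-49 | P2 49-54 | P1 54-59 | P5 59-64 | P6 64-68 | P7 68-73 | P2 73-78 | P1 78-80 | P5 80-83 | P7 83-86 | P2 86-88 |
Completion: P0=39  P1=80  P2=88  P3=22  P4=30  P5=83  P6=68  P7=86
Turnaround (C−A): P0=39  P1=79  P2=79  P3=12  P4=18  P5=70  P6=51  P7=68

P1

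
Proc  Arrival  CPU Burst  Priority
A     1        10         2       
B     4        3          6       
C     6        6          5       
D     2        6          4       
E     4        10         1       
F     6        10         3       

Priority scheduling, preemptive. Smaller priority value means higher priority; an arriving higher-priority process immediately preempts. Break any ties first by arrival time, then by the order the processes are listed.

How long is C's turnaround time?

37

Schedule: | idle 0-1 | A 1-4 | E 4-14 | A 14-21 | F 21-31 | D 31-37 | C 37-43 | B 43-46 |
Completion: A=21  B=46  C=43  D=37  E=14  F=31
Turnaround(C) = completion − arrival = 43 − 6 = 37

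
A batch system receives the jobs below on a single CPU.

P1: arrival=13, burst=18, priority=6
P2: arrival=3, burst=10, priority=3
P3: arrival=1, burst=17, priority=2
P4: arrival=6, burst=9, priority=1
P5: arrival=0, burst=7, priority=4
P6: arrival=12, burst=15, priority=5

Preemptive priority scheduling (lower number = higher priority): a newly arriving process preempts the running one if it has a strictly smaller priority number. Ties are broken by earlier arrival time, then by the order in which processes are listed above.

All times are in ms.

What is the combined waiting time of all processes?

Gantt: | P5 0-1 | P3 1-6 | P4 6-15 | P3 15-27 | P2 27-37 | P5 37-43 | P6 43-58 | P1 58-76 |
Completion: P1=76  P2=37  P3=27  P4=15  P5=43  P6=58
Turnaround (C−A): P1=63  P2=34  P3=26  P4=9  P5=43  P6=46
Waiting = turnaround − burst: P1=45, P2=24, P3=9, P4=0, P5=36, P6=31
Total waiting = 45 + 24 + 9 + 0 + 36 + 31 = 145

145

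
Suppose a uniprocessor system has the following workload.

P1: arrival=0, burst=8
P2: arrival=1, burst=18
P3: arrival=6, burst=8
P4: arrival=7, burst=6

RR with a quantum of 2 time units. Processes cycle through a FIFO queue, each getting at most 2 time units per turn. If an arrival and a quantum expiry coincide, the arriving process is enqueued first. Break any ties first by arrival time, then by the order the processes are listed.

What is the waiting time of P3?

18

Schedule: | P1 0-2 | P2 2-4 | P1 4-6 | P2 6-8 | P3 8-10 | P1 10-12 | P4 12-14 | P2 14-16 | P3 16-18 | P1 18-20 | P4 20-22 | P2 22-24 | P3 24-26 | P4 26-28 | P2 28-30 | P3 30-32 | P2 32-40 |
Completion: P1=20  P2=40  P3=32  P4=28
Waiting(P3) = turnaround − burst = 26 − 8 = 18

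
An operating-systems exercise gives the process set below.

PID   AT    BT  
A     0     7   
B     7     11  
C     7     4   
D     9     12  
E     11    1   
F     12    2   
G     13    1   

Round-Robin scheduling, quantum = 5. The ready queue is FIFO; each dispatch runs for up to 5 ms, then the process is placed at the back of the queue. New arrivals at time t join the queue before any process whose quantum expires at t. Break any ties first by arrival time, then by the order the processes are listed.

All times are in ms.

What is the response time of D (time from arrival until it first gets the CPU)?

7

Gantt: | A 0-7 | B 7-12 | C 12-16 | D 16-21 | E 21-22 | F 22-24 | B 24-29 | G 29-30 | D 30-35 | B 35-36 | D 36-38 |
Completion: A=7  B=36  C=16  D=38  E=22  F=24  G=30
Turnaround (C−A): A=7  B=29  C=9  D=29  E=11  F=12  G=17
Response(D) = first start − arrival = 16 − 9 = 7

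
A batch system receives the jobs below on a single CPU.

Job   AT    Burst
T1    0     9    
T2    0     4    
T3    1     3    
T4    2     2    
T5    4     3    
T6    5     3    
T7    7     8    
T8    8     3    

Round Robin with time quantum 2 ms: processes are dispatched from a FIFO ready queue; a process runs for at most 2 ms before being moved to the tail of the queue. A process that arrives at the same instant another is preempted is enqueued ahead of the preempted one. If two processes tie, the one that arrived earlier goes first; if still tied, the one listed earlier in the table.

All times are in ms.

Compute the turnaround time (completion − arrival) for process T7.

28

Schedule: | T1 0-2 | T2 2-4 | T3 4-6 | T4 6-8 | T1 8-10 | T5 10-12 | T2 12-14 | T6 14-16 | T3 16-17 | T7 17-19 | T8 19-21 | T1 21-23 | T5 23-24 | T6 24-25 | T7 25-27 | T8 27-28 | T1 28-30 | T7 30-32 | T1 32-33 | T7 33-35 |
Completion: T1=33  T2=14  T3=17  T4=8  T5=24  T6=25  T7=35  T8=28
Turnaround (C−A): T1=33  T2=14  T3=16  T4=6  T5=20  T6=20  T7=28  T8=20
Turnaround(T7) = completion − arrival = 35 − 7 = 28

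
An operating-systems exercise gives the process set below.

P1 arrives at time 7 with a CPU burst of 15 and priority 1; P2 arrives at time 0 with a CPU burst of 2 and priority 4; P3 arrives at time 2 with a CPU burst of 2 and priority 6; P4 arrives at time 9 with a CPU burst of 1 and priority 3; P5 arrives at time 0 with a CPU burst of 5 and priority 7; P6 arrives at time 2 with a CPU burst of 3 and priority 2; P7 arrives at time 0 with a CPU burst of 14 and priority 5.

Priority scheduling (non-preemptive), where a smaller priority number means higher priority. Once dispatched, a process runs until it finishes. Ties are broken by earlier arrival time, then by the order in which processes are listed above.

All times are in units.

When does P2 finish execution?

2

Timeline: | P2 0-2 | P6 2-5 | P7 5-19 | P1 19-34 | P4 34-35 | P3 35-37 | P5 37-42 |
Completion: P1=34  P2=2  P3=37  P4=35  P5=42  P6=5  P7=19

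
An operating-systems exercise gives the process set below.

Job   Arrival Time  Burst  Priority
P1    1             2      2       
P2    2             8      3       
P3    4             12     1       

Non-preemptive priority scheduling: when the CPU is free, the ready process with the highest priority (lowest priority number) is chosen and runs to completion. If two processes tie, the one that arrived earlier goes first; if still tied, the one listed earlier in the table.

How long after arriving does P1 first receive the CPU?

Gantt: | idle 0-1 | P1 1-3 | P2 3-11 | P3 11-23 |
Completion: P1=3  P2=11  P3=23
Turnaround (C−A): P1=2  P2=9  P3=19
Response(P1) = first start − arrival = 1 − 1 = 0

0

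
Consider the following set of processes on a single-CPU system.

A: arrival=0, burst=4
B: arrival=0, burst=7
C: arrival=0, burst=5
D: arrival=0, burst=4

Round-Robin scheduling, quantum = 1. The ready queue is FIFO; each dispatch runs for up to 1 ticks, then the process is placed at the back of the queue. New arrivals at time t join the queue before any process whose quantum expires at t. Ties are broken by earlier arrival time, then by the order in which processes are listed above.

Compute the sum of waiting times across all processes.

Schedule: | A 0-1 | B 1-2 | C 2-3 | D 3-4 | A 4-5 | B 5-6 | C 6-7 | D 7-8 | A 8-9 | B 9-10 | C 10-11 | D 11-12 | A 12-13 | B 13-14 | C 14-15 | D 15-16 | B 16-17 | C 17-18 | B 18-20 |
Completion: A=13  B=20  C=18  D=16
Turnaround (C−A): A=13  B=20  C=18  D=16
Waiting = turnaround − burst: A=9, B=13, C=13, D=12
Total waiting = 9 + 13 + 13 + 12 = 47

47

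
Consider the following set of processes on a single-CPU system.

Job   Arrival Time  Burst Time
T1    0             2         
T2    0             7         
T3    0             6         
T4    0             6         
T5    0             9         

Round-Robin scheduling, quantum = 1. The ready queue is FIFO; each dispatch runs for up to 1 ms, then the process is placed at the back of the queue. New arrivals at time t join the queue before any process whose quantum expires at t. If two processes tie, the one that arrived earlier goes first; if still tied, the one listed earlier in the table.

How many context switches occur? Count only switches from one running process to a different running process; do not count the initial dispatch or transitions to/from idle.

27

Gantt: | T1 0-1 | T2 1-2 | T3 2-3 | T4 3-4 | T5 4-5 | T1 5-6 | T2 6-7 | T3 7-8 | T4 8-9 | T5 9-10 | T2 10-11 | T3 11-12 | T4 12-13 | T5 13-14 | T2 14-15 | T3 15-16 | T4 16-17 | T5 17-18 | T2 18-19 | T3 19-20 | T4 20-21 | T5 21-22 | T2 22-23 | T3 23-24 | T4 24-25 | T5 25-26 | T2 26-27 | T5 27-30 |
Completion: T1=6  T2=27  T3=24  T4=25  T5=30
Turnaround (C−A): T1=6  T2=27  T3=24  T4=25  T5=30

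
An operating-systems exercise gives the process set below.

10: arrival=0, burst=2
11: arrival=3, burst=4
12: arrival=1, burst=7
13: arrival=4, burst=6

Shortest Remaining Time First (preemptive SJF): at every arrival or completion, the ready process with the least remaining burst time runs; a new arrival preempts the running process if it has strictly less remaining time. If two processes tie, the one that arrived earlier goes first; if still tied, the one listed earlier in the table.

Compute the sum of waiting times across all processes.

Schedule: | 10 0-2 | 12 2-3 | 11 3-7 | 12 7-13 | 13 13-19 |
Completion: 10=2  11=7  12=13  13=19
Turnaround (C−A): 10=2  11=4  12=12  13=15
Waiting = turnaround − burst: 10=0, 11=0, 12=5, 13=9
Total waiting = 0 + 0 + 5 + 9 = 14

14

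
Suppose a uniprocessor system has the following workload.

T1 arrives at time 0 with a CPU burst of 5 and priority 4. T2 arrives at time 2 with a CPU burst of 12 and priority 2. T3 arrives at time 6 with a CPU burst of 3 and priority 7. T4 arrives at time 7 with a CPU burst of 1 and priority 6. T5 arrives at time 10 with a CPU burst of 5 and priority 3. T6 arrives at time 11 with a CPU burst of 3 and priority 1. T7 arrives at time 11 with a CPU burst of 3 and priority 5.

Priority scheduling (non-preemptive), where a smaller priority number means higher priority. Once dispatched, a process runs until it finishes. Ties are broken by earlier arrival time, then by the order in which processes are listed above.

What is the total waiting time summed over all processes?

77

Schedule: | T1 0-5 | T2 5-17 | T6 17-20 | T5 20-25 | T7 25-28 | T4 28-29 | T3 29-32 |
Completion: T1=5  T2=17  T3=32  T4=29  T5=25  T6=20  T7=28
Turnaround (C−A): T1=5  T2=15  T3=26  T4=22  T5=15  T6=9  T7=17
Waiting = turnaround − burst: T1=0, T2=3, T3=23, T4=21, T5=10, T6=6, T7=14
Total waiting = 0 + 3 + 23 + 21 + 10 + 6 + 14 = 77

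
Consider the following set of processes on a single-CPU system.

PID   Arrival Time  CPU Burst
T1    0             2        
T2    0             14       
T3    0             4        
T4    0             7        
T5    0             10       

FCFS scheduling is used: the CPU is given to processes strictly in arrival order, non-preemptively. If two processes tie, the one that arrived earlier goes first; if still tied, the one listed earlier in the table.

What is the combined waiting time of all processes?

Schedule: | T1 0-2 | T2 2-16 | T3 16-20 | T4 20-27 | T5 27-37 |
Completion: T1=2  T2=16  T3=20  T4=27  T5=37
Turnaround (C−A): T1=2  T2=16  T3=20  T4=27  T5=37
Waiting = turnaround − burst: T1=0, T2=2, T3=16, T4=20, T5=27
Total waiting = 0 + 2 + 16 + 20 + 27 = 65

65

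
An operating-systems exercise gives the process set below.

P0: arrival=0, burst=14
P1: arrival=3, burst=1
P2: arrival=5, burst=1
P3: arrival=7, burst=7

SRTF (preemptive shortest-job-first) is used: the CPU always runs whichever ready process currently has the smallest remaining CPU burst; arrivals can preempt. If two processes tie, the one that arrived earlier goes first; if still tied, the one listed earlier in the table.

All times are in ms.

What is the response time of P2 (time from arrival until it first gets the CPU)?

Schedule: | P0 0-3 | P1 3-4 | P0 4-5 | P2 5-6 | P0 6-7 | P3 7-14 | P0 14-23 |
Completion: P0=23  P1=4  P2=6  P3=14
Response(P2) = first start − arrival = 5 − 5 = 0

0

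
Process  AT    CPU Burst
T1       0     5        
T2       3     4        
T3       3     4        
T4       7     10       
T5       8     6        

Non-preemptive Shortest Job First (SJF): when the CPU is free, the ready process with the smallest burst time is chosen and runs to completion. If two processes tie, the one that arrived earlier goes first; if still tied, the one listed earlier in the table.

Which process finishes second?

Gantt: | T1 0-5 | T2 5-9 | T3 9-13 | T5 13-19 | T4 19-29 |
Completion: T1=5  T2=9  T3=13  T4=29  T5=19
Turnaround (C−A): T1=5  T2=6  T3=10  T4=22  T5=11
Finish order: T1 → T2 → T3 → T5 → T4

T2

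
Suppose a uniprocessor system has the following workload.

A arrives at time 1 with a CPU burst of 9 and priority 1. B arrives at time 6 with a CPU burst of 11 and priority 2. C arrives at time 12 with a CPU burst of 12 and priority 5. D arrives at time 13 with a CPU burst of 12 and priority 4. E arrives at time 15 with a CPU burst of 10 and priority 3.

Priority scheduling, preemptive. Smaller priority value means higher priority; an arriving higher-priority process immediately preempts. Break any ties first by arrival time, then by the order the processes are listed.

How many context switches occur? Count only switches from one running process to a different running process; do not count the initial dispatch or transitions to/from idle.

4

Timeline: | idle 0-1 | A 1-10 | B 10-21 | E 21-31 | D 31-43 | C 43-55 |
Completion: A=10  B=21  C=55  D=43  E=31
Turnaround (C−A): A=9  B=15  C=43  D=30  E=16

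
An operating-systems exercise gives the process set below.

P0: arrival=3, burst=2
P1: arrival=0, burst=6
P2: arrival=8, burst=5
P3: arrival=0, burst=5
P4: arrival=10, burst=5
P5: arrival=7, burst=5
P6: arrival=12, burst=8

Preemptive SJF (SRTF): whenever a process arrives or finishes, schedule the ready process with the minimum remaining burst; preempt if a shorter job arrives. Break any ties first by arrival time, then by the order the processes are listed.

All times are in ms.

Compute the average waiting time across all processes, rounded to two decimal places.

Schedule: | P3 0-5 | P0 5-7 | P5 7-12 | P2 12-17 | P4 17-22 | P1 22-28 | P6 28-36 |
Completion: P0=7  P1=28  P2=17  P3=5  P4=22  P5=12  P6=36
Waiting times: P0=2, P1=22, P2=4, P3=0, P4=7, P5=0, P6=16
Average waiting = (2+22+4+0+7+0+16) / 7 = 51/7 = 7.29

7.29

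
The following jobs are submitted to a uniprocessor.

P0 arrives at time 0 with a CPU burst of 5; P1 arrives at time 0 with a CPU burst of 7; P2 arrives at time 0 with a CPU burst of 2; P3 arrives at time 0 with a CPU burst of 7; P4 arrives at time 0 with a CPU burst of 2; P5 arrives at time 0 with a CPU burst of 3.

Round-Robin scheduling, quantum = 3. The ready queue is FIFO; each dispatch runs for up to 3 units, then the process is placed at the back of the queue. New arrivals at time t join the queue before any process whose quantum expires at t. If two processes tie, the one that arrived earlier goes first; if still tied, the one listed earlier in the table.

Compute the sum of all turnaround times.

106

Schedule: | P0 0-3 | P1 3-6 | P2 6-8 | P3 8-11 | P4 11-13 | P5 13-16 | P0 16-18 | P1 18-21 | P3 21-24 | P1 24-25 | P3 25-26 |
Completion: P0=18  P1=25  P2=8  P3=26  P4=13  P5=16
Turnaround (C−A): P0=18  P1=25  P2=8  P3=26  P4=13  P5=16
Turnaround = completion − arrival: P0=18, P1=25, P2=8, P3=26, P4=13, P5=16
Total turnaround = 18 + 25 + 8 + 26 + 13 + 16 = 106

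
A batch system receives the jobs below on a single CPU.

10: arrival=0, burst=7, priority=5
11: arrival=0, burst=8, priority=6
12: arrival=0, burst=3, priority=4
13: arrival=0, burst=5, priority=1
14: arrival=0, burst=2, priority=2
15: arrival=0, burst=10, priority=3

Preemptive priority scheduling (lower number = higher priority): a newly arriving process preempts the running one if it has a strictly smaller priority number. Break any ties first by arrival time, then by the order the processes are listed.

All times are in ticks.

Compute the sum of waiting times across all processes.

76

Gantt: | 13 0-5 | 14 5-7 | 15 7-17 | 12 17-20 | 10 20-27 | 11 27-35 |
Completion: 10=27  11=35  12=20  13=5  14=7  15=17
Waiting = turnaround − burst: 10=20, 11=27, 12=17, 13=0, 14=5, 15=7
Total waiting = 20 + 27 + 17 + 0 + 5 + 7 = 76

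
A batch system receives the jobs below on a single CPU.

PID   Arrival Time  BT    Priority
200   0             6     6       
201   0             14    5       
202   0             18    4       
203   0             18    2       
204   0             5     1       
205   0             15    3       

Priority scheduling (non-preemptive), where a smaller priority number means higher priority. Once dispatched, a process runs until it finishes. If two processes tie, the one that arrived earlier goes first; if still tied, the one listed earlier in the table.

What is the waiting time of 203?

Schedule: | 204 0-5 | 203 5-23 | 205 23-38 | 202 38-56 | 201 56-70 | 200 70-76 |
Completion: 200=76  201=70  202=56  203=23  204=5  205=38
Turnaround (C−A): 200=76  201=70  202=56  203=23  204=5  205=38
Waiting(203) = turnaround − burst = 23 − 18 = 5

5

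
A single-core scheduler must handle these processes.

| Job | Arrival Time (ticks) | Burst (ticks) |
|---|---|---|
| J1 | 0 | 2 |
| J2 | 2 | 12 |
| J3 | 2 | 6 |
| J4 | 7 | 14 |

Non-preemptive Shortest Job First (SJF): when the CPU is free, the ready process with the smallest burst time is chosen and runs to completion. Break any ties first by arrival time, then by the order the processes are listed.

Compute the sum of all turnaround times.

Timeline: | J1 0-2 | J3 2-8 | J2 8-20 | J4 20-34 |
Completion: J1=2  J2=20  J3=8  J4=34
Turnaround = completion − arrival: J1=2, J2=18, J3=6, J4=27
Total turnaround = 2 + 18 + 6 + 27 = 53

53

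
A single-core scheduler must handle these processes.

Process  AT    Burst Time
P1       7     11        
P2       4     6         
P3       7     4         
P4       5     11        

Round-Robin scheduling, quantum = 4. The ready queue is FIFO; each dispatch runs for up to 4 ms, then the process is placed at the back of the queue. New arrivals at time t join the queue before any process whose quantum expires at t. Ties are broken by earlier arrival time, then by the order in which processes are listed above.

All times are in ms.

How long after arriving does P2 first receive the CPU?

0

Timeline: | idle 0-4 | P2 4-8 | P4 8-12 | P1 12-16 | P3 16-20 | P2 20-22 | P4 22-26 | P1 26-30 | P4 30-33 | P1 33-36 |
Completion: P1=36  P2=22  P3=20  P4=33
Turnaround (C−A): P1=29  P2=18  P3=13  P4=28
Response(P2) = first start − arrival = 4 − 4 = 0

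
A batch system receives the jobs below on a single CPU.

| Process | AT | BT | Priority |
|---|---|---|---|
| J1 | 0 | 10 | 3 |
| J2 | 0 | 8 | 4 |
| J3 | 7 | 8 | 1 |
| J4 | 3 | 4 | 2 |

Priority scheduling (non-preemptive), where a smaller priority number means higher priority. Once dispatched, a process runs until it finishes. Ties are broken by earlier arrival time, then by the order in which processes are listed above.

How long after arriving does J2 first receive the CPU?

22

Schedule: | J1 0-10 | J3 10-18 | J4 18-22 | J2 22-30 |
Completion: J1=10  J2=30  J3=18  J4=22
Response(J2) = first start − arrival = 22 − 0 = 22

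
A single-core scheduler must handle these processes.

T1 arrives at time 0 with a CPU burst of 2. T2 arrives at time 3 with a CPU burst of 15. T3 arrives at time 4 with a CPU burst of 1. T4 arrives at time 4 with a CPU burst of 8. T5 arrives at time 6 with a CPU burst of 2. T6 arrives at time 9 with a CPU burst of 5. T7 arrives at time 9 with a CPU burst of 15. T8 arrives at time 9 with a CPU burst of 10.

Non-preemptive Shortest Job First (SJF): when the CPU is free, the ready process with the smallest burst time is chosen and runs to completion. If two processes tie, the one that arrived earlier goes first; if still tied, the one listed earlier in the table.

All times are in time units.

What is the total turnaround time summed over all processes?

Schedule: | T1 0-2 | idle 2-3 | T2 3-18 | T3 18-19 | T5 19-21 | T6 21-26 | T4 26-34 | T8 34-44 | T7 44-59 |
Completion: T1=2  T2=18  T3=19  T4=34  T5=21  T6=26  T7=59  T8=44
Turnaround = completion − arrival: T1=2, T2=15, T3=15, T4=30, T5=15, T6=17, T7=50, T8=35
Total turnaround = 2 + 15 + 15 + 30 + 15 + 17 + 50 + 35 = 179

179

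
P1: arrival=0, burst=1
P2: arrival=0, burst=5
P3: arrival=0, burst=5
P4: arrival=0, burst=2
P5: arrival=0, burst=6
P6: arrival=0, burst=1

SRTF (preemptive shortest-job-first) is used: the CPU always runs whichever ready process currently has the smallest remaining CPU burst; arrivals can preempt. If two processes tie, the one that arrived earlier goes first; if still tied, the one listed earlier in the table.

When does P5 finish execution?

20

Gantt: | P1 0-1 | P6 1-2 | P4 2-4 | P2 4-9 | P3 9-14 | P5 14-20 |
Completion: P1=1  P2=9  P3=14  P4=4  P5=20  P6=2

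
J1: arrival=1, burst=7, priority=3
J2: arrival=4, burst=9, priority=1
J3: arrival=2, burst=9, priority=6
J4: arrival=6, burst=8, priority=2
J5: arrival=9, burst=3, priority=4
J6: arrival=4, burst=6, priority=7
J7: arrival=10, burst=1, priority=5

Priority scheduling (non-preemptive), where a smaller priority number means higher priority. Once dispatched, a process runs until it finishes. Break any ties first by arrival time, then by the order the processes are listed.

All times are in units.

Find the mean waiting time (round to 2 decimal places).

Gantt: | idle 0-1 | J1 1-8 | J2 8-17 | J4 17-25 | J5 25-28 | J7 28-29 | J3 29-38 | J6 38-44 |
Completion: J1=8  J2=17  J3=38  J4=25  J5=28  J6=44  J7=29
Turnaround (C−A): J1=7  J2=13  J3=36  J4=19  J5=19  J6=40  J7=19
Waiting times: J1=0, J2=4, J3=27, J4=11, J5=16, J6=34, J7=18
Average waiting = (0+4+27+11+16+34+18) / 7 = 110/7 = 15.71

15.71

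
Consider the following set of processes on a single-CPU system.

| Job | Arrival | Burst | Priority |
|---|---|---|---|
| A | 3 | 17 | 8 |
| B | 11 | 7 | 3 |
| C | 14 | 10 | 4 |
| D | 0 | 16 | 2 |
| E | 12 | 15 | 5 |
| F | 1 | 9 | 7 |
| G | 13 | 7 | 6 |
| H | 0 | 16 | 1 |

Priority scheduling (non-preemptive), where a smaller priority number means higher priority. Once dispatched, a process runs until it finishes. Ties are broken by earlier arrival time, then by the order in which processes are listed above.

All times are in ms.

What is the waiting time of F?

Timeline: | H 0-16 | D 16-32 | B 32-39 | C 39-49 | E 49-64 | G 64-71 | F 71-80 | A 80-97 |
Completion: A=97  B=39  C=49  D=32  E=64  F=80  G=71  H=16
Waiting(F) = turnaround − burst = 79 − 9 = 70

70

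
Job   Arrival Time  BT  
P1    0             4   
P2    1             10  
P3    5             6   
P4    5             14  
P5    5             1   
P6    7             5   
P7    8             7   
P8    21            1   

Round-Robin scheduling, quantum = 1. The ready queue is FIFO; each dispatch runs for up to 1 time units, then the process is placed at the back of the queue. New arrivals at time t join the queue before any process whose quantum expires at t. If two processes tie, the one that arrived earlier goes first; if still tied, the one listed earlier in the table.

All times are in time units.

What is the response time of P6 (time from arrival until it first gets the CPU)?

4

Schedule: | P1 0-1 | P2 1-2 | P1 2-3 | P2 3-4 | P1 4-5 | P2 5-6 | P3 6-7 | P4 7-8 | P5 8-9 | P1 9-10 | P2 10-11 | P6 11-12 | P3 12-13 | P7 13-14 | P4 14-15 | P2 15-16 | P6 16-17 | P3 17-18 | P7 18-19 | P4 19-20 | P2 20-21 | P6 21-22 | P3 22-23 | P7 23-24 | P4 24-25 | P8 25-26 | P2 26-27 | P6 27-28 | P3 28-29 | P7 29-30 | P4 30-31 | P2 31-32 | P6 32-33 | P3 33-34 | P7 34-35 | P4 35-36 | P2 36-37 | P7 37-38 | P4 38-39 | P2 39-40 | P7 40-41 | P4 41-48 |
Completion: P1=10  P2=40  P3=34  P4=48  P5=9  P6=33  P7=41  P8=26
Response(P6) = first start − arrival = 11 − 7 = 4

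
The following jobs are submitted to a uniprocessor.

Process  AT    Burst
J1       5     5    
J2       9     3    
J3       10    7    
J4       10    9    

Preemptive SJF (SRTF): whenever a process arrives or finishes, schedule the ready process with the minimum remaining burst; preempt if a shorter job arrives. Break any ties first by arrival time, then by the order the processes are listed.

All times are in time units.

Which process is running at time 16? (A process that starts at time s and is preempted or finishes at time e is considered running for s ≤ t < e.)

J3

Schedule: | idle 0-5 | J1 5-10 | J2 10-13 | J3 13-20 | J4 20-29 |
Completion: J1=10  J2=13  J3=20  J4=29
Turnaround (C−A): J1=5  J2=4  J3=10  J4=19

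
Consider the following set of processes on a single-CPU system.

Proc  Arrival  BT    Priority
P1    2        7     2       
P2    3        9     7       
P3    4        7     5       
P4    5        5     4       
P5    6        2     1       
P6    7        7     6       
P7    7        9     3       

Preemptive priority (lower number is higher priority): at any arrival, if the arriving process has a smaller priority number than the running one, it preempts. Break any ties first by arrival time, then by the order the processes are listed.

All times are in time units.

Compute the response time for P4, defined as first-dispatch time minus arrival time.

Gantt: | idle 0-2 | P1 2-6 | P5 6-8 | P1 8-11 | P7 11-20 | P4 20-25 | P3 25-32 | P6 32-39 | P2 39-48 |
Completion: P1=11  P2=48  P3=32  P4=25  P5=8  P6=39  P7=20
Turnaround (C−A): P1=9  P2=45  P3=28  P4=20  P5=2  P6=32  P7=13
Response(P4) = first start − arrival = 20 − 5 = 15

15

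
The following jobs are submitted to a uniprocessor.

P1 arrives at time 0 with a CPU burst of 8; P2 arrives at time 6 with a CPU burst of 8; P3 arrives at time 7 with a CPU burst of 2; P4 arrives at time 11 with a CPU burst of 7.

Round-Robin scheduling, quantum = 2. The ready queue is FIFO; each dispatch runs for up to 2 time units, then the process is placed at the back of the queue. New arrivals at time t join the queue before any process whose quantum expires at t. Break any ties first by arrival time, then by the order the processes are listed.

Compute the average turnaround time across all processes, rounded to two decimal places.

Schedule: | P1 0-6 | P2 6-8 | P1 8-10 | P3 10-12 | P2 12-14 | P4 14-16 | P2 16-18 | P4 18-20 | P2 20-22 | P4 22-25 |
Completion: P1=10  P2=22  P3=12  P4=25
Turnaround (C−A): P1=10  P2=16  P3=5  P4=14
Turnaround times: P1=10, P2=16, P3=5, P4=14
Average turnaround = (10+16+5+14) / 4 = 45/4 = 11.25

11.25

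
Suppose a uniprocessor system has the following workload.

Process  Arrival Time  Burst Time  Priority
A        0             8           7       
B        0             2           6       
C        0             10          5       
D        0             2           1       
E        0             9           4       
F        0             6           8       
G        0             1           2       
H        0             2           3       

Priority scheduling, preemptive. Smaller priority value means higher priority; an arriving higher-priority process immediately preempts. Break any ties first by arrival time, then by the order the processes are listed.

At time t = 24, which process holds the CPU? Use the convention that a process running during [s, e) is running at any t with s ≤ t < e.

B

Schedule: | D 0-2 | G 2-3 | H 3-5 | E 5-14 | C 14-24 | B 24-26 | A 26-34 | F 34-40 |
Completion: A=34  B=26  C=24  D=2  E=14  F=40  G=3  H=5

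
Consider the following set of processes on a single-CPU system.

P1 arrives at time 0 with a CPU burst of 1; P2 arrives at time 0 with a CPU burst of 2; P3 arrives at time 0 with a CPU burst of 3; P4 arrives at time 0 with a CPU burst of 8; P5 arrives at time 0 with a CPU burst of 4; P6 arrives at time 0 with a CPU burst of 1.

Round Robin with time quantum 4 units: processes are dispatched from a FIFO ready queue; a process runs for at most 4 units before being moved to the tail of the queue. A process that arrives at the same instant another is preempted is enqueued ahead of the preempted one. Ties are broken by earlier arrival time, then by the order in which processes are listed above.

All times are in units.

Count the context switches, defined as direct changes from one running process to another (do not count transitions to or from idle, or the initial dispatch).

Gantt: | P1 0-1 | P2 1-3 | P3 3-6 | P4 6-10 | P5 10-14 | P6 14-15 | P4 15-19 |
Completion: P1=1  P2=3  P3=6  P4=19  P5=14  P6=15
Turnaround (C−A): P1=1  P2=3  P3=6  P4=19  P5=14  P6=15

6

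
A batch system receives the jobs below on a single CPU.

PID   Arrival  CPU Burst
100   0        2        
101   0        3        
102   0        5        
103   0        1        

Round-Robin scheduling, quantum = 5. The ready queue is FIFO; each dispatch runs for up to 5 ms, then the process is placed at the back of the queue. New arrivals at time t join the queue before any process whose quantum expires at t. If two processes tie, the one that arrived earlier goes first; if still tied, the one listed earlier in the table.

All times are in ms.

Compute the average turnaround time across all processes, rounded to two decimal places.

Schedule: | 100 0-2 | 101 2-5 | 102 5-10 | 103 10-11 |
Completion: 100=2  101=5  102=10  103=11
Turnaround (C−A): 100=2  101=5  102=10  103=11
Turnaround times: 100=2, 101=5, 102=10, 103=11
Average turnaround = (2+5+10+11) / 4 = 28/4 = 7.00

7.00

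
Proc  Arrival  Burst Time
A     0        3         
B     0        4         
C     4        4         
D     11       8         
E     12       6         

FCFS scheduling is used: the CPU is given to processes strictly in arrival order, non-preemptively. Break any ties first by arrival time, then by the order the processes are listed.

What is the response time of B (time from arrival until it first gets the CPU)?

3

Timeline: | A 0-3 | B 3-7 | C 7-11 | D 11-19 | E 19-25 |
Completion: A=3  B=7  C=11  D=19  E=25
Turnaround (C−A): A=3  B=7  C=7  D=8  E=13
Response(B) = first start − arrival = 3 − 0 = 3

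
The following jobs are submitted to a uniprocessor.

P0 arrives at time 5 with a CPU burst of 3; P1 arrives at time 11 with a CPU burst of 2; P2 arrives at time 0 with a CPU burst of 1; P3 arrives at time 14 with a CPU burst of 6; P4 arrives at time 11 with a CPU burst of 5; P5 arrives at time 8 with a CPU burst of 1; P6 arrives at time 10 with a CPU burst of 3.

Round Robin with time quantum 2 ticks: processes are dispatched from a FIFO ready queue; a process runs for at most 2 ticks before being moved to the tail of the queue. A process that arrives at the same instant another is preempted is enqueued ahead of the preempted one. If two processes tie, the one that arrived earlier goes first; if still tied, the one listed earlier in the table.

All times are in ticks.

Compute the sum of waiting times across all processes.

19

Schedule: | P2 0-1 | idle 1-5 | P0 5-8 | P5 8-9 | idle 9-10 | P6 10-12 | P1 12-14 | P4 14-16 | P6 16-17 | P3 17-19 | P4 19-21 | P3 21-23 | P4 23-24 | P3 24-26 |
Completion: P0=8  P1=14  P2=1  P3=26  P4=24  P5=9  P6=17
Turnaround (C−A): P0=3  P1=3  P2=1  P3=12  P4=13  P5=1  P6=7
Waiting = turnaround − burst: P0=0, P1=1, P2=0, P3=6, P4=8, P5=0, P6=4
Total waiting = 0 + 1 + 0 + 6 + 8 + 0 + 4 = 19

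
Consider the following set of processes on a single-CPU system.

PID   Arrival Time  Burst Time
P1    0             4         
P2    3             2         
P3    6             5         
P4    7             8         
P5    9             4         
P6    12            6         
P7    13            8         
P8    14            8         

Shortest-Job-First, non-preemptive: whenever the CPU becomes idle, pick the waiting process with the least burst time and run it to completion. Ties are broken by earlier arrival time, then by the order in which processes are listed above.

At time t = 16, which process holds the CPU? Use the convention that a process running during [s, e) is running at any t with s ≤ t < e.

P6

Gantt: | P1 0-4 | P2 4-6 | P3 6-11 | P5 11-15 | P6 15-21 | P4 21-29 | P7 29-37 | P8 37-45 |
Completion: P1=4  P2=6  P3=11  P4=29  P5=15  P6=21  P7=37  P8=45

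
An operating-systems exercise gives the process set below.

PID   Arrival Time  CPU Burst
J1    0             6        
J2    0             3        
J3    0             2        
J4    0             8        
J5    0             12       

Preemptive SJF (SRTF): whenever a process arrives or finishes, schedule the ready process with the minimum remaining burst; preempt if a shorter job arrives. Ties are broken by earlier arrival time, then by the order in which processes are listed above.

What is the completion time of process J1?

11

Timeline: | J3 0-2 | J2 2-5 | J1 5-11 | J4 11-19 | J5 19-31 |
Completion: J1=11  J2=5  J3=2  J4=19  J5=31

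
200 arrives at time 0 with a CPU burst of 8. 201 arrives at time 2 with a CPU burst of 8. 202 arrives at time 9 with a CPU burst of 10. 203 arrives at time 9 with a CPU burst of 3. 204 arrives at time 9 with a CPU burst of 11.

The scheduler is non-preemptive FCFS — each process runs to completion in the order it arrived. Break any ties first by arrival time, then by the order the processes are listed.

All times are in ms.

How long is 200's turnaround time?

8

Timeline: | 200 0-8 | 201 8-16 | 202 16-26 | 203 26-29 | 204 29-40 |
Completion: 200=8  201=16  202=26  203=29  204=40
Turnaround(200) = completion − arrival = 8 − 0 = 8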